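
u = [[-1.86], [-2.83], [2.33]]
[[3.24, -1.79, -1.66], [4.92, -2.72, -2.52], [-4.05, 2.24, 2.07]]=u @ [[-1.74,0.96,0.89]]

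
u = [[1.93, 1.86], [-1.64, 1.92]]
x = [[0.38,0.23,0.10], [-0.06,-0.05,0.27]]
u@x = [[0.62, 0.35, 0.7], [-0.74, -0.47, 0.35]]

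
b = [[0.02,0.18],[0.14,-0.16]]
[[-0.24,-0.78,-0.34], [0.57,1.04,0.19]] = b@[[2.28, 2.20, -0.72], [-1.58, -4.60, -1.79]]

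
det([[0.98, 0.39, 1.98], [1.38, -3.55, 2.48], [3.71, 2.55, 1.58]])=24.089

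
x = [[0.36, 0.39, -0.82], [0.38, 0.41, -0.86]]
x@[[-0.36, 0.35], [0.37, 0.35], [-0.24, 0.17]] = [[0.21, 0.12], [0.22, 0.13]]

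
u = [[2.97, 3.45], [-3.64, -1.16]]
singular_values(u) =[5.73, 1.59]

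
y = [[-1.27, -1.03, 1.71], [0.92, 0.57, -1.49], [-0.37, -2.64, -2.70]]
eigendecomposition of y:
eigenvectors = [[0.75, -0.83, -0.42],[-0.54, 0.45, 0.38],[0.38, -0.33, 0.83]]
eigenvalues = [0.34, -0.02, -3.72]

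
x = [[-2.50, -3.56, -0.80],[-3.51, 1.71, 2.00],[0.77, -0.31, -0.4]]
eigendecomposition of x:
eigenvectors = [[-0.85, -0.5, 0.3], [-0.51, 0.85, -0.40], [0.12, -0.17, 0.87]]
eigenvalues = [-4.55, 3.35, 0.01]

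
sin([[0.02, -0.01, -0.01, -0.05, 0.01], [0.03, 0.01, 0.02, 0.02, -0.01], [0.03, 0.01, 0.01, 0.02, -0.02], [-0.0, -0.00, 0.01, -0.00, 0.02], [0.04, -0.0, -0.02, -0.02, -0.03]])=[[0.02, -0.01, -0.01, -0.05, 0.01], [0.03, 0.01, 0.02, 0.02, -0.01], [0.03, 0.01, 0.01, 0.02, -0.02], [0.00, 0.00, 0.01, 0.00, 0.02], [0.04, -0.0, -0.02, -0.02, -0.03]]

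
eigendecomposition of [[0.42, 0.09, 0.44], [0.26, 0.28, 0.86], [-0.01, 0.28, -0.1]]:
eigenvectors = [[-0.56,-0.91,-0.27],[-0.79,0.31,-0.71],[-0.25,0.27,0.65]]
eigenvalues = [0.74, 0.26, -0.4]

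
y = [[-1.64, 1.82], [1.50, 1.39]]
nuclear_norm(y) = 4.49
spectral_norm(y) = 2.45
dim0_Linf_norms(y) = [1.64, 1.82]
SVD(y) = [[1.00, 0.04], [0.04, -1.0]] @ diag([2.45044346306141, 2.0443646529764705]) @ [[-0.65, 0.76], [-0.76, -0.65]]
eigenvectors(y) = [[-0.93, -0.44], [0.37, -0.9]]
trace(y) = -0.25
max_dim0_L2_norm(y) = 2.29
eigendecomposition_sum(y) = [[-1.98, 0.96], [0.79, -0.38]] + [[0.34,0.86], [0.71,1.77]]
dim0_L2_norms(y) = [2.22, 2.29]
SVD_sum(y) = [[-1.58, 1.87], [-0.06, 0.07]] + [[-0.06, -0.05], [1.56, 1.32]]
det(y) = -5.01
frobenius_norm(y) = 3.19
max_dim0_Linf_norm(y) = 1.82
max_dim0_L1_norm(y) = 3.21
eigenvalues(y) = [-2.37, 2.12]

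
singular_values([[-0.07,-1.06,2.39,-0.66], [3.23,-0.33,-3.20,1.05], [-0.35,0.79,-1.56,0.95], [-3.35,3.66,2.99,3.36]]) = [7.44, 4.45, 1.71, 0.3]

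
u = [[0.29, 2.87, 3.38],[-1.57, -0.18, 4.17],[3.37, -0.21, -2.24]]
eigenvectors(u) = [[-0.83+0.00j, (-0.03-0.3j), -0.03+0.30j], [(-0.24+0j), 0.79+0.00j, 0.79-0.00j], [(-0.51+0j), -0.48+0.24j, (-0.48-0.24j)]]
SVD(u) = [[0.55, -0.78, -0.3], [0.66, 0.17, 0.73], [-0.52, -0.6, 0.61]] @ diag([6.5096803574320985, 3.3600569379308705, 1.5441110769388748]) @ [[-0.40,0.24,0.88], [-0.75,-0.64,-0.17], [0.52,-0.73,0.44]]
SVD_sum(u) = [[-1.43,0.85,3.14],[-1.72,1.02,3.77],[1.37,-0.81,-2.99]] + [[1.97, 1.68, 0.44], [-0.44, -0.37, -0.1], [1.51, 1.29, 0.34]] + [[-0.24, 0.34, -0.20],[0.59, -0.83, 0.5],[0.49, -0.69, 0.41]]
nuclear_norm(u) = 11.41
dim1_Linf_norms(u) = [3.38, 4.17, 3.37]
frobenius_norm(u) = 7.49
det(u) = 33.77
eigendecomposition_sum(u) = [[(1.62+0j), 1.26-0.00j, 1.97-0.00j], [(0.47+0j), (0.36-0j), 0.57-0.00j], [0.99+0.00j, (0.77-0j), (1.2-0j)]] + [[(-0.66+0.45j), (0.81+0.03j), (0.7-0.75j)], [-1.02-1.85j, (-0.27+2.11j), (1.8+2.03j)], [(1.19+0.81j), (-0.49-1.37j), (-1.72-0.68j)]] + [[-0.66-0.45j, (0.81-0.03j), 0.70+0.75j], [-1.02+1.85j, (-0.27-2.11j), (1.8-2.03j)], [1.19-0.81j, -0.49+1.37j, (-1.72+0.68j)]]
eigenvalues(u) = [(3.18+0j), (-2.66+1.88j), (-2.66-1.88j)]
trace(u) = -2.13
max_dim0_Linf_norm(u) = 4.17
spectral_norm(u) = 6.51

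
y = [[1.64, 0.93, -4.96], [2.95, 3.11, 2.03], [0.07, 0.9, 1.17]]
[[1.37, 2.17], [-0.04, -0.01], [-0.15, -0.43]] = y@ [[-0.01,0.29], [0.16,-0.05], [-0.25,-0.35]]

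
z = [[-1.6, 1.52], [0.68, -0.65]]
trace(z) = -2.25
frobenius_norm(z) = 2.40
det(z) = 0.01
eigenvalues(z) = [-2.25, -0.0]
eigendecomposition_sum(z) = [[-1.6, 1.52],[0.68, -0.65]] + [[-0.0, -0.0],  [-0.0, -0.0]]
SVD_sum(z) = [[-1.60, 1.52], [0.68, -0.65]] + [[-0.00, -0.00], [-0.00, -0.0]]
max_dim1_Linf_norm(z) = 1.6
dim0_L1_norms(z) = [2.28, 2.17]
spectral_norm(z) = 2.40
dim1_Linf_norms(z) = [1.6, 0.68]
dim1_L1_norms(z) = [3.12, 1.33]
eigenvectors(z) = [[-0.92, -0.69], [0.39, -0.72]]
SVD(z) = [[-0.92,0.39], [0.39,0.92]] @ diag([2.399019150209702, 0.002667756945350115]) @ [[0.72, -0.69], [-0.69, -0.72]]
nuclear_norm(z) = 2.40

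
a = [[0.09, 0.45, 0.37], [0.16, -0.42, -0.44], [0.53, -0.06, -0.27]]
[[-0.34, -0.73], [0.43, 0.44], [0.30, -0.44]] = a @ [[0.56, -0.95],[-1.03, -1.51],[0.20, 0.1]]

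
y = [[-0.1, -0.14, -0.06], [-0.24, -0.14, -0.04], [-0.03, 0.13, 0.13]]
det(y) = -0.00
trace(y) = -0.11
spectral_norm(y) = 0.34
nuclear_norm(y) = 0.53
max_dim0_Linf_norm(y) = 0.24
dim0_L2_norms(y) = [0.26, 0.24, 0.15]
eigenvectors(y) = [[0.54, 0.26, -0.28], [0.81, -0.57, 0.10], [-0.21, 0.78, 0.95]]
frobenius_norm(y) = 0.38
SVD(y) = [[-0.53,0.16,0.83], [-0.79,-0.45,-0.41], [0.31,-0.88,0.36]] @ diag([0.3401863215883491, 0.17499817218846958, 0.018679034634666625]) @ [[0.69,0.66,0.30], [0.67,-0.42,-0.61], [0.27,-0.62,0.74]]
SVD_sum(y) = [[-0.12,-0.12,-0.05], [-0.18,-0.18,-0.08], [0.07,0.07,0.03]] + [[0.02, -0.01, -0.02],[-0.05, 0.03, 0.05],[-0.10, 0.06, 0.09]] + [[0.00, -0.01, 0.01], [-0.0, 0.00, -0.01], [0.00, -0.00, 0.0]]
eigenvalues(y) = [-0.29, 0.03, 0.15]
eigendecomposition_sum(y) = [[-0.14, -0.11, -0.03], [-0.21, -0.16, -0.05], [0.06, 0.04, 0.01]] + [[0.01, -0.0, 0.0], [-0.02, 0.01, -0.01], [0.02, -0.01, 0.01]] + [[0.03, -0.03, -0.03], [-0.01, 0.01, 0.01], [-0.11, 0.10, 0.11]]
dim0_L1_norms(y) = [0.37, 0.41, 0.23]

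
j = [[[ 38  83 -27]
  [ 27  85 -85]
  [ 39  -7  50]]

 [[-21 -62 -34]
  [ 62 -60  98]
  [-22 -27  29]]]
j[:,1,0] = [27, 62]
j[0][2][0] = 39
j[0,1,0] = 27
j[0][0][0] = 38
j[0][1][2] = -85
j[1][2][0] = -22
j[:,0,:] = [[38, 83, -27], [-21, -62, -34]]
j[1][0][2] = -34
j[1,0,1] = -62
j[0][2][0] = 39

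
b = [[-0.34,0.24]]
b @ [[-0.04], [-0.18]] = [[-0.03]]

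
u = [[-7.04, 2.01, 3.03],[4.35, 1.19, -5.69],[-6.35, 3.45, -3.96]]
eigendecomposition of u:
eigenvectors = [[-0.27+0.42j, (-0.27-0.42j), (0.31+0j)], [-0.16-0.39j, -0.16+0.39j, 0.92+0.00j], [(-0.76+0j), -0.76-0.00j, 0.23+0.00j]]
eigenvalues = [(-5.51+5.28j), (-5.51-5.28j), (1.21+0j)]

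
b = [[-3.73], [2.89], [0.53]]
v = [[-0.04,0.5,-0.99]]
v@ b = [[1.07]]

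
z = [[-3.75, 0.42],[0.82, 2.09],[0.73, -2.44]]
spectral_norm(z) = 3.97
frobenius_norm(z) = 5.08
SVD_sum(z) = [[-3.54, 1.10],[0.15, -0.05],[1.36, -0.42]] + [[-0.21, -0.68], [0.67, 2.14], [-0.63, -2.02]]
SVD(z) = [[-0.93,0.23], [0.04,-0.71], [0.36,0.67]] @ diag([3.9722329049508787, 3.160263556861279]) @ [[0.95, -0.30], [-0.30, -0.95]]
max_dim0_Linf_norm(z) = 3.75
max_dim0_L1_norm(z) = 5.3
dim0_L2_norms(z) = [3.91, 3.24]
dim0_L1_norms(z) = [5.3, 4.95]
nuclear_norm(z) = 7.13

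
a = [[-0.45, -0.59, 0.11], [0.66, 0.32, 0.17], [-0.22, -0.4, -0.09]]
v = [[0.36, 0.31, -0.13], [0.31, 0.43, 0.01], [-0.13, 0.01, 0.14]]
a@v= [[-0.36, -0.39, 0.07], [0.31, 0.34, -0.06], [-0.19, -0.24, 0.01]]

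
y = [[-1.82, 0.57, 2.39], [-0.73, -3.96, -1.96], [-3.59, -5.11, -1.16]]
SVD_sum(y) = [[0.17, 0.33, 0.11], [-1.85, -3.64, -1.23], [-2.71, -5.34, -1.80]] + [[-2.11, 0.35, 2.14], [0.93, -0.15, -0.94], [-0.77, 0.13, 0.77]] + [[0.12,-0.11,0.14], [0.18,-0.16,0.21], [-0.12,0.11,-0.13]]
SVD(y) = [[0.05, 0.87, -0.49], [-0.56, -0.38, -0.73], [-0.83, 0.31, 0.47]] @ diag([7.577993702265537, 3.48280693563007, 0.4420037302455266]) @ [[0.43, 0.85, 0.29],[-0.7, 0.12, 0.71],[-0.57, 0.51, -0.65]]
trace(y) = -6.94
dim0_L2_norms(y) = [4.09, 6.49, 3.3]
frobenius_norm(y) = 8.35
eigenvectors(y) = [[-0.53+0.00j, (0.74+0j), 0.74-0.00j],[0.70+0.00j, -0.45-0.08j, (-0.45+0.08j)],[(0.48+0j), 0.33+0.37j, (0.33-0.37j)]]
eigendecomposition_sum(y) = [[2.36-0.00j, 4.66+0.00j, 0.97-0.00j], [(-3.16+0j), -6.22-0.00j, (-1.3+0j)], [-2.13+0.00j, -4.21-0.00j, (-0.88+0j)]] + [[(-2.09-0.41j), -2.05-0.93j, 0.71+0.92j], [(1.21+0.46j), (1.13+0.77j), -0.33-0.63j], [(-0.73-1.21j), (-0.45-1.42j), -0.14+0.76j]] + [[-2.09+0.41j, -2.05+0.93j, 0.71-0.92j], [1.21-0.46j, (1.13-0.77j), (-0.33+0.63j)], [-0.73+1.21j, (-0.45+1.42j), -0.14-0.76j]]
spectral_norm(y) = 7.58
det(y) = -11.67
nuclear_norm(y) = 11.50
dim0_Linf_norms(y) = [3.59, 5.11, 2.39]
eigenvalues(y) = [(-4.74+0j), (-1.1+1.12j), (-1.1-1.12j)]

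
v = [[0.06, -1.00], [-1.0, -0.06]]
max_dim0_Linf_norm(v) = 1.0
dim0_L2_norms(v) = [1.0, 1.0]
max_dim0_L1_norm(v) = 1.06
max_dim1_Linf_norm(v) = 1.0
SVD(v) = [[1.00, -0.06], [0.06, 1.0]] @ diag([1.0017983829094557, 1.0017983829094554]) @ [[-0.00, -1.0], [-1.00, -0.00]]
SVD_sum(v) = [[0.0, -1.00], [0.0, -0.06]] + [[0.06, 0.0], [-1.00, 0.00]]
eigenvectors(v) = [[0.73,0.69],[-0.69,0.73]]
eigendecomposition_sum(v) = [[0.53, -0.50],[-0.50, 0.47]] + [[-0.47, -0.5], [-0.5, -0.53]]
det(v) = -1.00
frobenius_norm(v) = 1.42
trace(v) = 0.00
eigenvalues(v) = [1.0, -1.0]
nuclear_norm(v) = 2.00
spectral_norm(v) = 1.00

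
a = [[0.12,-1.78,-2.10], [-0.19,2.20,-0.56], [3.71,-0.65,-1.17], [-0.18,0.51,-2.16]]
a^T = [[0.12, -0.19, 3.71, -0.18],  [-1.78, 2.2, -0.65, 0.51],  [-2.1, -0.56, -1.17, -2.16]]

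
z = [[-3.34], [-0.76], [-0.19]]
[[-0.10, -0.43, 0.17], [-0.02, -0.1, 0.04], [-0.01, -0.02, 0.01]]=z @[[0.03, 0.13, -0.05]]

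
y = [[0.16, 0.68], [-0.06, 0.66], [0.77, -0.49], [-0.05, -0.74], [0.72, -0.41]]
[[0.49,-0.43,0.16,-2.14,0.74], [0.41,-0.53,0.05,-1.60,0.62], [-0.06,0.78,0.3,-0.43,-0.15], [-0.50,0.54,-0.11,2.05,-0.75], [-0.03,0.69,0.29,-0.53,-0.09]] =y@[[0.33, 0.53, 0.47, -2.23, 0.43], [0.65, -0.76, 0.12, -2.62, 0.98]]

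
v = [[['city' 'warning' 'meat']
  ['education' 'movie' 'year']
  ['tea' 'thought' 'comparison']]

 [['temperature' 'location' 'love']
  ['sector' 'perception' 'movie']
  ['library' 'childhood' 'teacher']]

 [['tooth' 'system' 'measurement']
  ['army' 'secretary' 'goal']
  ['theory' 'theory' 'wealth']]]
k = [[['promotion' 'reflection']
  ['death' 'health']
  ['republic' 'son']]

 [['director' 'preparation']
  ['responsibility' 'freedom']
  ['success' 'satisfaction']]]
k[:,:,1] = [['reflection', 'health', 'son'], ['preparation', 'freedom', 'satisfaction']]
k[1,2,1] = 'satisfaction'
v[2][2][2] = 'wealth'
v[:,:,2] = [['meat', 'year', 'comparison'], ['love', 'movie', 'teacher'], ['measurement', 'goal', 'wealth']]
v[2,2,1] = 'theory'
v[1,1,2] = 'movie'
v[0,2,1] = 'thought'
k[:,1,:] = [['death', 'health'], ['responsibility', 'freedom']]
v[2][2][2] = 'wealth'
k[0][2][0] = 'republic'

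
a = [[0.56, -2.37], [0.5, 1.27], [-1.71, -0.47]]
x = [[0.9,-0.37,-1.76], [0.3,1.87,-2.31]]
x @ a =[[3.33, -1.78], [5.05, 2.75]]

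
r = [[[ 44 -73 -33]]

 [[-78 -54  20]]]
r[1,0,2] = 20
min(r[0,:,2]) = -33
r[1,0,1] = -54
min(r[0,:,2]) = -33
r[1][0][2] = 20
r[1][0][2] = 20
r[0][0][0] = 44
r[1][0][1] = -54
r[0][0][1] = -73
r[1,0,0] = -78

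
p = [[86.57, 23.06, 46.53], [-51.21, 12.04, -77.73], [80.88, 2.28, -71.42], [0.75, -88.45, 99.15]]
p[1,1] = 12.04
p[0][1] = 23.06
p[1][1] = 12.04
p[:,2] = [46.53, -77.73, -71.42, 99.15]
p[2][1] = 2.28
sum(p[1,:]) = -116.9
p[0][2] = 46.53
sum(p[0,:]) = 156.16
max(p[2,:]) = 80.88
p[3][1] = -88.45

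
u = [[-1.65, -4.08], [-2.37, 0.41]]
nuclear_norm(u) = 6.77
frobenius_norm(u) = 5.02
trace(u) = -1.24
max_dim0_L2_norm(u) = 4.1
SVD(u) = [[-0.99,-0.16], [-0.16,0.99]] @ diag([4.441624237773919, 2.329350581260634]) @ [[0.45, 0.89],[-0.89, 0.45]]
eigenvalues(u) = [-3.9, 2.66]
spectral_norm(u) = 4.44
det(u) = -10.35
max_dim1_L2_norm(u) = 4.4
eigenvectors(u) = [[-0.88, 0.69], [-0.48, -0.73]]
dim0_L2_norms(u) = [2.89, 4.1]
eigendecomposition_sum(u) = [[-2.56,-2.43], [-1.41,-1.34]] + [[0.91, -1.65], [-0.96, 1.75]]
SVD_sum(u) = [[-1.98, -3.91], [-0.32, -0.63]] + [[0.33, -0.17], [-2.05, 1.04]]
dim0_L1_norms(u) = [4.02, 4.49]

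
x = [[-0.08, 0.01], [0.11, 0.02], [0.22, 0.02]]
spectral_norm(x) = 0.26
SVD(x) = [[-0.3, -0.85], [0.43, -0.52], [0.85, -0.04]] @ diag([0.2596263091250508, 0.019853957038927037]) @ [[1.0, 0.09],[0.09, -1.0]]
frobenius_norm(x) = 0.26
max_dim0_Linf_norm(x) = 0.22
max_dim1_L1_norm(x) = 0.24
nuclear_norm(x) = 0.28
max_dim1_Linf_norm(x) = 0.22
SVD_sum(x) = [[-0.08, -0.01], [0.11, 0.01], [0.22, 0.02]] + [[-0.0, 0.02], [-0.0, 0.01], [-0.0, 0.00]]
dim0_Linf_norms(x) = [0.22, 0.02]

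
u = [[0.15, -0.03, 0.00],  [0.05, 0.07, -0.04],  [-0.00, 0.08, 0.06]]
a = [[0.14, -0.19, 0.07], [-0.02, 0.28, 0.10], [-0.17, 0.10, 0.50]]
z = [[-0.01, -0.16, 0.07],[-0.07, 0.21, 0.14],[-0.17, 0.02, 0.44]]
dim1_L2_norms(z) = [0.17, 0.26, 0.47]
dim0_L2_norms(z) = [0.18, 0.26, 0.47]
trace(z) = 0.64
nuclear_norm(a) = 1.01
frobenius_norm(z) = 0.57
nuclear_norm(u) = 0.34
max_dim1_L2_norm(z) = 0.47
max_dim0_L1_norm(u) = 0.2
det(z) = 0.00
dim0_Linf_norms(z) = [0.17, 0.21, 0.44]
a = u + z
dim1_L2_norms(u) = [0.15, 0.09, 0.1]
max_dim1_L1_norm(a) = 0.77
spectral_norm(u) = 0.16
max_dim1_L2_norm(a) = 0.54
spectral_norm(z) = 0.51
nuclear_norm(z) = 0.77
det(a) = 0.02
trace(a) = 0.92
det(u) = 0.00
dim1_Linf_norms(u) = [0.15, 0.07, 0.08]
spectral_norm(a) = 0.57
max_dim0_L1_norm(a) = 0.67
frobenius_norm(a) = 0.66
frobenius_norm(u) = 0.21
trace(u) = 0.28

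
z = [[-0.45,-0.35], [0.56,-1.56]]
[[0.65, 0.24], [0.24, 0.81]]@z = [[-0.16, -0.6], [0.35, -1.35]]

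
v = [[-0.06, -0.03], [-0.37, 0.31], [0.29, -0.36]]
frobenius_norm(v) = 0.67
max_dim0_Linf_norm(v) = 0.37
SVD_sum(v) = [[-0.01,0.01], [-0.34,0.34], [0.32,-0.33]] + [[-0.05,-0.04], [-0.03,-0.03], [-0.03,-0.03]]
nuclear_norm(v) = 0.76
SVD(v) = [[-0.03, 0.7],[-0.72, 0.48],[0.69, 0.53]] @ diag([0.6655090539986842, 0.09109170678923702]) @ [[0.71, -0.71],[-0.71, -0.71]]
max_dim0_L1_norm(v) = 0.72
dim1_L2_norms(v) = [0.07, 0.48, 0.46]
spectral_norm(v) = 0.67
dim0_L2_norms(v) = [0.47, 0.48]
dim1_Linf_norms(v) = [0.06, 0.37, 0.36]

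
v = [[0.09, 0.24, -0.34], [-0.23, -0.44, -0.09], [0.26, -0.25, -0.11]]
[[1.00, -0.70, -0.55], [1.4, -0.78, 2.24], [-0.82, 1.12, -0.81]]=v @ [[-4.75, 4.37, -5.50],  [0.14, -1.02, -1.96],  [-4.10, 2.49, -1.22]]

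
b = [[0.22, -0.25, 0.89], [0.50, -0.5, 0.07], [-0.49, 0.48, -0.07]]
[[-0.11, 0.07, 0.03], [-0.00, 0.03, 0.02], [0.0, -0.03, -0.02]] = b@ [[0.07, -0.02, -0.00], [0.06, -0.07, -0.03], [-0.12, 0.06, 0.02]]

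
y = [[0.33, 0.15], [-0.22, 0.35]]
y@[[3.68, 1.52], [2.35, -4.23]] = [[1.57, -0.13], [0.01, -1.81]]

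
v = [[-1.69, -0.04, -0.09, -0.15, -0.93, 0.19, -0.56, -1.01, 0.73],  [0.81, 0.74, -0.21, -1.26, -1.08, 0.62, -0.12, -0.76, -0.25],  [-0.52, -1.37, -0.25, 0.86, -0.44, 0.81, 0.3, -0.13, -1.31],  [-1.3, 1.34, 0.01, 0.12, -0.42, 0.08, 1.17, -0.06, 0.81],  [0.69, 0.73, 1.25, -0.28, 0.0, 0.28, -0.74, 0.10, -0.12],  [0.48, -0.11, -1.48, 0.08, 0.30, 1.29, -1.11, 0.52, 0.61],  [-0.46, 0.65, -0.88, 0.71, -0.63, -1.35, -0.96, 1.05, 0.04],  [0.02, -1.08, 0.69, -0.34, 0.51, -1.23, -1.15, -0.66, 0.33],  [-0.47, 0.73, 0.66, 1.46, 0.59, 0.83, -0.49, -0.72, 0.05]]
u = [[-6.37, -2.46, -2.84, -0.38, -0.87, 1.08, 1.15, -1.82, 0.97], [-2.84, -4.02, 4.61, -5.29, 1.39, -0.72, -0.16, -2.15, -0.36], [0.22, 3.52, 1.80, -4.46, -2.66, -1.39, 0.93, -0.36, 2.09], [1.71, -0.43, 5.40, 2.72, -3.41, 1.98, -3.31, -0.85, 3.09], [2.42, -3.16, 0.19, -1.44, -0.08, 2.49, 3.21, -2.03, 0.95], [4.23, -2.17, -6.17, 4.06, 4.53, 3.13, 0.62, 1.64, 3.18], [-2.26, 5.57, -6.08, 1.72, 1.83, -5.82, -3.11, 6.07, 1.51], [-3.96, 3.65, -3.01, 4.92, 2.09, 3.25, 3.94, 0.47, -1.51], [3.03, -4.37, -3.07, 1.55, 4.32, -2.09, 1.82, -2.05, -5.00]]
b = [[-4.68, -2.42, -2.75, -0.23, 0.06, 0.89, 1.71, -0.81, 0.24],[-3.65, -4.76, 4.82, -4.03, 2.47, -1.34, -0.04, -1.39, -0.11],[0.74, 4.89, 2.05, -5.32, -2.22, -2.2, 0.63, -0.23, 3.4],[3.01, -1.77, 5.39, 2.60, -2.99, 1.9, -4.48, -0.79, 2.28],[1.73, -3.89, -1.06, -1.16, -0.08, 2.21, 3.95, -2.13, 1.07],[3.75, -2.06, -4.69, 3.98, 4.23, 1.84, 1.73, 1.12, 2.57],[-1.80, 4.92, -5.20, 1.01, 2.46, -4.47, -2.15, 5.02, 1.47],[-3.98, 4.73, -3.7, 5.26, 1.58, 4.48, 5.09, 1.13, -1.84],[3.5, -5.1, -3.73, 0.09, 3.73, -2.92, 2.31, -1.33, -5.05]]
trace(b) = -9.10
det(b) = 2565872.89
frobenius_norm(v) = 6.93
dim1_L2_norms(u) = [7.9, 8.98, 7.07, 8.74, 6.28, 10.98, 12.73, 9.76, 9.78]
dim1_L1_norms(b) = [13.79, 22.61, 21.68, 25.21, 17.28, 25.97, 28.5, 31.79, 27.76]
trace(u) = -10.46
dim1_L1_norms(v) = [5.39, 5.85, 5.99, 5.31, 4.19, 5.98, 6.73, 6.01, 6.0]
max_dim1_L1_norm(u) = 33.97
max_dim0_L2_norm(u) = 12.46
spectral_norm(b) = 15.92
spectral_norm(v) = 3.15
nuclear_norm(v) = 18.74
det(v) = 1.38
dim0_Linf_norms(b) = [4.68, 5.1, 5.39, 5.32, 4.23, 4.48, 5.09, 5.02, 5.05]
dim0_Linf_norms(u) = [6.37, 5.57, 6.17, 5.29, 4.53, 5.82, 3.94, 6.07, 5.0]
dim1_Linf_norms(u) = [6.37, 5.29, 4.46, 5.4, 3.21, 6.17, 6.08, 4.92, 5.0]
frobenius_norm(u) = 27.97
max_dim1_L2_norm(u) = 12.73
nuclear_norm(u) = 70.45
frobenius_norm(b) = 27.91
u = v + b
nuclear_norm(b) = 70.02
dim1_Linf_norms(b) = [4.68, 4.82, 5.32, 5.39, 3.95, 4.69, 5.2, 5.26, 5.1]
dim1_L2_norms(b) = [6.31, 9.24, 8.87, 9.3, 6.84, 9.4, 10.65, 11.52, 10.36]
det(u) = 5563036.74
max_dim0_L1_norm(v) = 6.79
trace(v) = -1.36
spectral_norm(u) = 16.52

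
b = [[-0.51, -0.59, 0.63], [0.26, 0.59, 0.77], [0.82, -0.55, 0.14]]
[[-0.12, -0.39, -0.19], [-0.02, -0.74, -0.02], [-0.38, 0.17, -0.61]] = b @ [[-0.26,0.14,-0.41], [0.27,-0.29,0.44], [-0.15,-0.78,-0.22]]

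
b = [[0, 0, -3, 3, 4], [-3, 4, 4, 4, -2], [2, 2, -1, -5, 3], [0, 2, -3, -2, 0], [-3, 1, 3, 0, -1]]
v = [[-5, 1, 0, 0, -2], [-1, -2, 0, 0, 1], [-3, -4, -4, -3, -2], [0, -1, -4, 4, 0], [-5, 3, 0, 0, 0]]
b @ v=[[-11, 21, 0, 21, 6], [9, -37, -32, 4, 2], [-24, 16, 24, -17, 0], [7, 10, 20, 1, 8], [10, -20, -12, -9, 1]]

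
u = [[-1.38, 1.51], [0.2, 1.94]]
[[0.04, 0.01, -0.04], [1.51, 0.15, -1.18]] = u @ [[0.74, 0.07, -0.57], [0.70, 0.07, -0.55]]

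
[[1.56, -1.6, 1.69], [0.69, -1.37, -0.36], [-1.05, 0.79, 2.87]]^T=[[1.56, 0.69, -1.05], [-1.6, -1.37, 0.79], [1.69, -0.36, 2.87]]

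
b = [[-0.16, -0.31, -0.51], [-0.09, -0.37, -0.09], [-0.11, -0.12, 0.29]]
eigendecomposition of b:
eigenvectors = [[0.78,0.92,-0.68],[0.59,-0.37,-0.01],[0.19,0.14,0.74]]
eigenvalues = [-0.52, -0.11, 0.39]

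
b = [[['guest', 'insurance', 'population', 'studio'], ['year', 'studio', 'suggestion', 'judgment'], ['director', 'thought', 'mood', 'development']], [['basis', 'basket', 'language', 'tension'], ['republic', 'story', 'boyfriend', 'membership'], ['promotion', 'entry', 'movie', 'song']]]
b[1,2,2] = 'movie'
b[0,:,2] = ['population', 'suggestion', 'mood']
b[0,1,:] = ['year', 'studio', 'suggestion', 'judgment']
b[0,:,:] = [['guest', 'insurance', 'population', 'studio'], ['year', 'studio', 'suggestion', 'judgment'], ['director', 'thought', 'mood', 'development']]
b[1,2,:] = ['promotion', 'entry', 'movie', 'song']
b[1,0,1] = 'basket'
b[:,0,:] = [['guest', 'insurance', 'population', 'studio'], ['basis', 'basket', 'language', 'tension']]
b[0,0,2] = 'population'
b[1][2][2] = 'movie'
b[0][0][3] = 'studio'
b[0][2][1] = 'thought'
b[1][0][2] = 'language'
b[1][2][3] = 'song'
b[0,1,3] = 'judgment'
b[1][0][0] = 'basis'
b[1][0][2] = 'language'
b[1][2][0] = 'promotion'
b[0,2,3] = 'development'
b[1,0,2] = 'language'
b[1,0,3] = 'tension'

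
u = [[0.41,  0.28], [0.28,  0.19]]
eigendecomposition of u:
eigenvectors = [[0.83, -0.56],  [0.56, 0.83]]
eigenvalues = [0.6, -0.0]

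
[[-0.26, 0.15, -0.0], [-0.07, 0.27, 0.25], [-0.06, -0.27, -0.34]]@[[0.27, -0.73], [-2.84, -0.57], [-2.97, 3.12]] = [[-0.50, 0.1], [-1.53, 0.68], [1.76, -0.86]]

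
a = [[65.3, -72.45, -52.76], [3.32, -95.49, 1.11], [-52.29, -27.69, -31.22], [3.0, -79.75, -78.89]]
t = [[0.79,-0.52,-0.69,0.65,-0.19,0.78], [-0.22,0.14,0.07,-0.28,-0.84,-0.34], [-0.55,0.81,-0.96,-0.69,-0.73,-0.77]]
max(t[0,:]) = 0.791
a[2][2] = -31.22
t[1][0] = -0.223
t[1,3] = -0.277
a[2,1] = -27.69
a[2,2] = -31.22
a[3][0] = 3.0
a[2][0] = -52.29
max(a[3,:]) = 3.0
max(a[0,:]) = 65.3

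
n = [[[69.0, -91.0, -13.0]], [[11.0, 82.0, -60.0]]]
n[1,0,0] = 11.0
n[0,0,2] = -13.0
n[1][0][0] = 11.0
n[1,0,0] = 11.0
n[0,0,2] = -13.0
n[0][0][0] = 69.0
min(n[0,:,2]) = -13.0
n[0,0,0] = 69.0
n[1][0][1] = 82.0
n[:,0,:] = [[69.0, -91.0, -13.0], [11.0, 82.0, -60.0]]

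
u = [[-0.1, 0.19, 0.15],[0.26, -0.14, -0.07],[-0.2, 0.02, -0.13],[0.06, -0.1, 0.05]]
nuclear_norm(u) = 0.74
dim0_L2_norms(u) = [0.35, 0.26, 0.22]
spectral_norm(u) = 0.41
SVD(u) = [[-0.52, -0.62, -0.22], [0.73, -0.01, -0.45], [-0.37, 0.77, -0.04], [0.24, -0.13, 0.87]] @ diag([0.41009766021885846, 0.24108407357081948, 0.08830842855309717]) @ [[0.81,-0.57,-0.17], [-0.43,-0.36,-0.83], [-0.41,-0.74,0.54]]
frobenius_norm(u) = 0.48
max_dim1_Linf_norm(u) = 0.26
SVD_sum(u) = [[-0.17, 0.12, 0.04], [0.24, -0.17, -0.05], [-0.12, 0.09, 0.03], [0.08, -0.05, -0.02]] + [[0.06, 0.05, 0.12],  [0.00, 0.00, 0.0],  [-0.08, -0.07, -0.15],  [0.01, 0.01, 0.03]] + [[0.01, 0.01, -0.01], [0.02, 0.03, -0.02], [0.00, 0.0, -0.0], [-0.03, -0.06, 0.04]]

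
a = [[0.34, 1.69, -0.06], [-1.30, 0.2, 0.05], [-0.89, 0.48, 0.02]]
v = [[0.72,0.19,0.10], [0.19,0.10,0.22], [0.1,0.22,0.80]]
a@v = [[0.56, 0.22, 0.36], [-0.89, -0.22, -0.05], [-0.55, -0.12, 0.03]]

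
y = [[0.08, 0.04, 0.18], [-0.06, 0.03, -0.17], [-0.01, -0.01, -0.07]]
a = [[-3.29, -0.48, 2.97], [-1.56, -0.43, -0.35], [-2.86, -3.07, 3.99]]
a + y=[[-3.21,-0.44,3.15], [-1.62,-0.4,-0.52], [-2.87,-3.08,3.92]]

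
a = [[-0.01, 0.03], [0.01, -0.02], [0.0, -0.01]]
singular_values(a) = [0.04, 0.0]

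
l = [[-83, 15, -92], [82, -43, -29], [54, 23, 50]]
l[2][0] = 54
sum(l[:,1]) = -5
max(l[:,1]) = 23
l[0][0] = -83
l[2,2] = 50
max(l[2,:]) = 54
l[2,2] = 50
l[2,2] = 50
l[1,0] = 82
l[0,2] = -92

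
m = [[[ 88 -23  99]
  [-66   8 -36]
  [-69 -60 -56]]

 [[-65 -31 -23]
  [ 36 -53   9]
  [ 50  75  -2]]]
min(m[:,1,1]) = -53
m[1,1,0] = 36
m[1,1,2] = 9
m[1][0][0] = -65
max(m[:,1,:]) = 36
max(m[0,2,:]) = -56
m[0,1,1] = 8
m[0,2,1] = -60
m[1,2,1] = 75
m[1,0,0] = -65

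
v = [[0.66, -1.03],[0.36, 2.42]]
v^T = [[0.66,0.36], [-1.03,2.42]]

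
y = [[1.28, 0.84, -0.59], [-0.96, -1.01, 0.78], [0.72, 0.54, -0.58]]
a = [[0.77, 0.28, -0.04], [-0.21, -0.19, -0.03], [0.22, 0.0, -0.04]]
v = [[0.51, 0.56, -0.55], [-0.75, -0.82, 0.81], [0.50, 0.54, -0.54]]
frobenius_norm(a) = 0.90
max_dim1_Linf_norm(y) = 1.28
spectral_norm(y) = 2.51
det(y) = 0.09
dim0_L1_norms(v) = [1.76, 1.92, 1.9]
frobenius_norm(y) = 2.53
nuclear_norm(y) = 2.92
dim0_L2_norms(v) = [1.04, 1.13, 1.12]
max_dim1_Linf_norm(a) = 0.77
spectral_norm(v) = 1.90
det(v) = 0.00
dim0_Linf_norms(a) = [0.77, 0.28, 0.04]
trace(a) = 0.54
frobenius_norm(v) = 1.90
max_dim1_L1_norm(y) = 2.75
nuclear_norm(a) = 1.03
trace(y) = -0.31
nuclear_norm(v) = 1.90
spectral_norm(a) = 0.89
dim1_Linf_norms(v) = [0.56, 0.82, 0.54]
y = v + a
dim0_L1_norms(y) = [2.96, 2.39, 1.95]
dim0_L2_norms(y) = [1.75, 1.42, 1.14]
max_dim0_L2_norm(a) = 0.83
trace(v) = -0.85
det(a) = -0.00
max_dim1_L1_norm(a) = 1.09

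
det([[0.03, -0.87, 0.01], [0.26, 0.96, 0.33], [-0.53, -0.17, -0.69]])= -0.017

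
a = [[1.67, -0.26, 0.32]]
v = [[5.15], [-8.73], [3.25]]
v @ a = [[8.6, -1.34, 1.65],  [-14.58, 2.27, -2.79],  [5.43, -0.84, 1.04]]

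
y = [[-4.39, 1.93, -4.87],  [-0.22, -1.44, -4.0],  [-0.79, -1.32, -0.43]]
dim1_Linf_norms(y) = [4.87, 4.0, 1.32]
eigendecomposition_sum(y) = [[-4.33, 0.94, -3.77],[-1.61, 0.35, -1.4],[-1.21, 0.26, -1.05]] + [[-0.20,0.39,0.21],  [1.25,-2.39,-1.28],  [0.55,-1.05,-0.56]] + [[0.14, 0.60, -1.31], [0.14, 0.60, -1.32], [-0.13, -0.54, 1.18]]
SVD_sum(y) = [[-3.68,0.9,-5.51], [-1.77,0.43,-2.66], [-0.34,0.08,-0.50]] + [[-0.67, 1.06, 0.62], [1.32, -2.09, -1.23], [0.39, -0.61, -0.36]] + [[-0.03,-0.03,0.02], [0.23,0.22,-0.12], [-0.84,-0.79,0.43]]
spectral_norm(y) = 7.45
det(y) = 30.50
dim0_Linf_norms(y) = [4.39, 1.93, 4.87]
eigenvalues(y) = [-5.03, -3.15, 1.92]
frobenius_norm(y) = 8.21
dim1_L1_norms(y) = [11.19, 5.66, 2.54]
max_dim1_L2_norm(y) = 6.83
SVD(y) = [[-0.90, 0.44, 0.04], [-0.43, -0.86, -0.26], [-0.08, -0.25, 0.96]] @ diag([7.4500364604454, 3.2013353863352405, 1.2789481937248226]) @ [[0.55, -0.13, 0.82], [-0.48, 0.76, 0.44], [-0.68, -0.64, 0.35]]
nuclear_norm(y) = 11.93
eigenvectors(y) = [[0.91, 0.15, -0.6],[0.34, -0.91, -0.6],[0.25, -0.40, 0.54]]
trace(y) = -6.26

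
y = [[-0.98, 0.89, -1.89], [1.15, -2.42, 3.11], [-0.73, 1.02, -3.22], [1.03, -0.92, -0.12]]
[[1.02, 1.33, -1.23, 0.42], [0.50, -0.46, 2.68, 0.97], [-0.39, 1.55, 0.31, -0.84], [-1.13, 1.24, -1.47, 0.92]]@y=[[1.86, -3.95, 6.12], [-1.98, 3.4, -11.12], [1.07, -3.01, 4.66], [4.55, -6.35, 10.62]]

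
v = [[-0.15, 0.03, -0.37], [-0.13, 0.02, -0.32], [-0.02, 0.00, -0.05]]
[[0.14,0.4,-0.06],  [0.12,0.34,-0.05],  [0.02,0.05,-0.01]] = v@[[0.57, -0.62, -0.72], [0.25, 0.2, -0.06], [-0.6, -0.80, 0.46]]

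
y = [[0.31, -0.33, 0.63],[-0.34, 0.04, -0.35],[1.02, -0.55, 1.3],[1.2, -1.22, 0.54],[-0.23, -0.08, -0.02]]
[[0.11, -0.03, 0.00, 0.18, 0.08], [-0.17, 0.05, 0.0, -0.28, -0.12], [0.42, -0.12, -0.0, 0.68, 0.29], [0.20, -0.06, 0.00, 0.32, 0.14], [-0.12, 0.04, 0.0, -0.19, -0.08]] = y@[[0.4, -0.12, -0.01, 0.65, 0.27], [0.29, -0.09, -0.01, 0.47, 0.19], [0.13, -0.04, -0.0, 0.21, 0.09]]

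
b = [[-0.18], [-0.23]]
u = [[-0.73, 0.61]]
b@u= [[0.13,-0.11],[0.17,-0.14]]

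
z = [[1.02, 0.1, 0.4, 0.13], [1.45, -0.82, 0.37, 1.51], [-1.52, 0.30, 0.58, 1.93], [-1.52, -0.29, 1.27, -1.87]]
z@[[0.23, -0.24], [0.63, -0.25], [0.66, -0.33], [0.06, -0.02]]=[[0.57, -0.40], [0.15, -0.3], [0.34, 0.06], [0.19, 0.06]]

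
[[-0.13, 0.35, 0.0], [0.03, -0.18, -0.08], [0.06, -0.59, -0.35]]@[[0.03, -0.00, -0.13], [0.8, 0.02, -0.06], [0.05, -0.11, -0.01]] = [[0.28, 0.01, -0.0], [-0.15, 0.01, 0.01], [-0.49, 0.03, 0.03]]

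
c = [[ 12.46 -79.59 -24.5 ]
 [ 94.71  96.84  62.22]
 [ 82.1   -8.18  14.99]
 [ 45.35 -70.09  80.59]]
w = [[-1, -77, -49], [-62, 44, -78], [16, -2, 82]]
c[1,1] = 96.84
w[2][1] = -2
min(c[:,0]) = 12.46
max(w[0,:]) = -1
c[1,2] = 62.22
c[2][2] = 14.99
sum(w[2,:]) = 96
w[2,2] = 82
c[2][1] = -8.18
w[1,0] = -62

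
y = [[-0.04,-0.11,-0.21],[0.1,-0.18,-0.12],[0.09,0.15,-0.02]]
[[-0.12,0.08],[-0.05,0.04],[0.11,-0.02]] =y @ [[0.56, -0.13],[0.41, -0.09],[0.24, -0.3]]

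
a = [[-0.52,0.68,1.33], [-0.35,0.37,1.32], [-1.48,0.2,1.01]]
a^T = [[-0.52,  -0.35,  -1.48], [0.68,  0.37,  0.2], [1.33,  1.32,  1.01]]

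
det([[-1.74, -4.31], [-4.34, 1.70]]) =-21.663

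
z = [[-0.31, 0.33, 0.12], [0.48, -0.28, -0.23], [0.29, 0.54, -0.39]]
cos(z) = [[0.86, 0.06, 0.08], [0.17, 0.94, -0.1], [-0.02, 0.13, 0.97]]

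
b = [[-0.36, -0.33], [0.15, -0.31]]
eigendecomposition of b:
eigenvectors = [[(0.83+0j), 0.83-0.00j], [(-0.06-0.56j), (-0.06+0.56j)]]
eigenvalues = [(-0.34+0.22j), (-0.34-0.22j)]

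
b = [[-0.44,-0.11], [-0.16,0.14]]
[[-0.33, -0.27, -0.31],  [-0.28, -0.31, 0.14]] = b @[[0.97,0.91,0.36], [-0.88,-1.19,1.42]]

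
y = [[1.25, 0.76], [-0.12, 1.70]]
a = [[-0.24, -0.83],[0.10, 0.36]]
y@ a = [[-0.22, -0.76], [0.20, 0.71]]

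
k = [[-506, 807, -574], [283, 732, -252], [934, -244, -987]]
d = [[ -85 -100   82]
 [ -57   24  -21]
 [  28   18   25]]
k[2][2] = -987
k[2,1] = -244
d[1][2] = -21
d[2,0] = 28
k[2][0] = 934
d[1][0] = -57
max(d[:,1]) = 24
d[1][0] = -57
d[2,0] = 28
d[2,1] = 18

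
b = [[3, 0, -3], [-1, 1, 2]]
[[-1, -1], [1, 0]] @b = [[-2, -1, 1], [3, 0, -3]]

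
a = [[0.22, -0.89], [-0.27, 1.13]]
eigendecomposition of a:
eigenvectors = [[-0.97, 0.62], [-0.23, -0.78]]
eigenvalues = [0.01, 1.34]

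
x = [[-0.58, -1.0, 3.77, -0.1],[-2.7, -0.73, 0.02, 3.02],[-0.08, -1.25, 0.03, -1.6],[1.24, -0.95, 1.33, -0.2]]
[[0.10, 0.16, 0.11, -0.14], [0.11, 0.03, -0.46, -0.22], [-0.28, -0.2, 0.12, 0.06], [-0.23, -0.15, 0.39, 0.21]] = x @ [[-0.09,-0.07,0.20,0.14], [0.22,0.18,-0.11,-0.1], [0.07,0.08,0.03,-0.04], [0.01,-0.01,-0.0,0.03]]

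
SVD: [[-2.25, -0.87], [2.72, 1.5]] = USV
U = [[-0.61,0.79], [0.79,0.61]]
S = [3.92, 0.26]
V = [[0.9, 0.44], [-0.44, 0.9]]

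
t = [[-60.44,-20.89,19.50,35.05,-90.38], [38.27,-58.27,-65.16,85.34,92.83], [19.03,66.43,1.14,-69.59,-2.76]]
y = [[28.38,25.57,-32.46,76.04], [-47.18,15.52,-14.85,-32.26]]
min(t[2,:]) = -69.59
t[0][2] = 19.5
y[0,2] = -32.46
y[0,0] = 28.38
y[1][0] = -47.18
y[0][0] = 28.38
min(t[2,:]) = -69.59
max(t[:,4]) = 92.83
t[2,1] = 66.43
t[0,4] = -90.38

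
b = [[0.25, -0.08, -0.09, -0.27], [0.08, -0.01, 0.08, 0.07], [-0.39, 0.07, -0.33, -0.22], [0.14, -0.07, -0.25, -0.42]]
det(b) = -0.000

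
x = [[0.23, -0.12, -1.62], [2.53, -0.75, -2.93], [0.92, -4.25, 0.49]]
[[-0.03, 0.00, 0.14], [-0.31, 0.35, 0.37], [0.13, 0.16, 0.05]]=x @ [[-0.14, 0.16, 0.05], [-0.06, -0.00, -0.01], [0.00, 0.02, -0.08]]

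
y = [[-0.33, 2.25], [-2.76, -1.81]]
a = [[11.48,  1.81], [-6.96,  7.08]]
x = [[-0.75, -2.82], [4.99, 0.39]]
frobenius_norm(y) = 4.01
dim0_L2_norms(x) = [5.05, 2.85]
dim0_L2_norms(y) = [2.78, 2.89]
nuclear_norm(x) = 7.82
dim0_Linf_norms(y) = [2.76, 2.25]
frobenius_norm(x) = 5.79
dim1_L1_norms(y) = [2.58, 4.57]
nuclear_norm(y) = 5.45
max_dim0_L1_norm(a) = 18.44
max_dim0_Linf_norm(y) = 2.76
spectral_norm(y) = 3.51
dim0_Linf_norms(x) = [4.99, 2.82]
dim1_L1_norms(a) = [13.29, 14.04]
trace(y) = -2.14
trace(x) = -0.36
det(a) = 93.88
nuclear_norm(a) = 20.53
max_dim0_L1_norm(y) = 4.06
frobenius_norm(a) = 15.29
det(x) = 13.78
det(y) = 6.81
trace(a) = 18.56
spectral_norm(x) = 5.13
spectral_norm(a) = 13.65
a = y @ x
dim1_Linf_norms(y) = [2.25, 2.76]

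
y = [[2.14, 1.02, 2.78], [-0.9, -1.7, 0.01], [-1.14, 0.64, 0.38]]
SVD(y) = [[-0.95,0.28,-0.16], [0.32,0.9,-0.31], [0.05,-0.35,-0.94]] @ diag([3.8208100065212194, 1.6098480065335299, 1.30839607532557]) @ [[-0.62, -0.38, -0.68], [0.12, -0.91, 0.41], [0.78, -0.17, -0.61]]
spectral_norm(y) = 3.82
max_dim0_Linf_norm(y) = 2.78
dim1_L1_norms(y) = [5.94, 2.61, 2.16]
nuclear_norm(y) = 6.74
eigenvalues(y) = [(1.25+1.8j), (1.25-1.8j), (-1.68+0j)]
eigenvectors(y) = [[(0.82+0j), (0.82-0j), (0.03+0j)],[(-0.18+0.11j), -0.18-0.11j, (-0.95+0j)],[-0.20+0.49j, (-0.2-0.49j), 0.31+0.00j]]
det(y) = -8.05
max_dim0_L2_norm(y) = 2.81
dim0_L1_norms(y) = [4.18, 3.36, 3.17]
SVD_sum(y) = [[2.25, 1.39, 2.47], [-0.75, -0.46, -0.82], [-0.13, -0.08, -0.14]] + [[0.05, -0.41, 0.18],  [0.17, -1.31, 0.58],  [-0.06, 0.51, -0.23]] + [[-0.16,0.04,0.12],[-0.32,0.07,0.25],[-0.95,0.21,0.74]]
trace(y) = 0.82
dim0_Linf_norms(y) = [2.14, 1.7, 2.78]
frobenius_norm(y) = 4.35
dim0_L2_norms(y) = [2.59, 2.08, 2.81]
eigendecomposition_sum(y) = [[(1.07+0.6j), (0.49-0.3j), 1.40-0.98j], [-0.32+0.01j, -0.07+0.13j, (-0.18+0.41j)], [-0.61+0.49j, 0.06+0.36j, 0.25+1.07j]] + [[(1.07-0.6j), 0.49+0.30j, 1.40+0.98j],  [(-0.32-0.01j), (-0.07-0.13j), -0.18-0.41j],  [(-0.61-0.49j), (0.06-0.36j), 0.25-1.07j]] + [[(0.01-0j), 0.05-0.00j, -0.01-0.00j], [(-0.26+0j), -1.57+0.00j, (0.36+0j)], [0.09-0.00j, 0.51-0.00j, (-0.12-0j)]]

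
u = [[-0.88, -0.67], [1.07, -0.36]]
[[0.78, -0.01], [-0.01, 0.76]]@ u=[[-0.7, -0.52], [0.82, -0.27]]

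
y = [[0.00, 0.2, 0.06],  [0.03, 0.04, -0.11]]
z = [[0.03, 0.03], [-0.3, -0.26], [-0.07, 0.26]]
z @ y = [[0.00, 0.01, -0.00], [-0.01, -0.07, 0.01], [0.01, -0.0, -0.03]]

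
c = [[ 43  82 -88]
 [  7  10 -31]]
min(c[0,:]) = -88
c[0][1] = 82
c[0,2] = -88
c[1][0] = 7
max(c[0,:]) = 82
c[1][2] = -31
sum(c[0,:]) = 37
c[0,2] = -88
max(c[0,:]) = 82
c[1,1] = 10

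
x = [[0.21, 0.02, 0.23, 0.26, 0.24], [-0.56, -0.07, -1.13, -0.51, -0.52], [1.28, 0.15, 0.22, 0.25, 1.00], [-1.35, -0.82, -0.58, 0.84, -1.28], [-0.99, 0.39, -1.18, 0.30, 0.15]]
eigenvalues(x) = [(0.3+1.59j), (0.3-1.59j), (-0.48+0j), (-0+0j), (1.24+0j)]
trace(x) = 1.35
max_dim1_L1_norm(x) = 4.87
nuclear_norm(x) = 6.18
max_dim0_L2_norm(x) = 2.19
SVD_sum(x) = [[0.25, 0.06, 0.16, -0.04, 0.17], [-0.79, -0.19, -0.51, 0.13, -0.57], [1.06, 0.26, 0.68, -0.17, 0.76], [-1.48, -0.36, -0.95, 0.24, -1.06], [-0.80, -0.19, -0.51, 0.13, -0.57]] + [[0.0, -0.06, 0.09, 0.04, -0.06],[-0.02, 0.32, -0.49, -0.21, 0.31],[-0.01, 0.11, -0.17, -0.08, 0.11],[0.03, -0.35, 0.53, 0.23, -0.34],[-0.04, 0.47, -0.71, -0.31, 0.46]] + [[-0.02, 0.00, -0.04, 0.26, 0.12], [0.03, -0.0, 0.06, -0.45, -0.20], [-0.03, 0.0, -0.07, 0.47, 0.21], [-0.02, 0.00, -0.05, 0.36, 0.16], [-0.03, 0.0, -0.07, 0.49, 0.22]] + [[-0.02, 0.02, 0.02, -0.0, 0.01],[0.23, -0.20, -0.20, 0.02, -0.07],[0.26, -0.23, -0.22, 0.02, -0.08],[0.13, -0.11, -0.11, 0.01, -0.04],[-0.12, 0.11, 0.11, -0.01, 0.04]] + [[-0.0, -0.0, 0.00, -0.00, 0.00], [-0.0, -0.0, 0.00, -0.00, 0.0], [0.0, 0.0, -0.00, 0.0, -0.0], [0.0, 0.0, -0.00, 0.00, -0.00], [0.0, 0.0, -0.0, 0.0, -0.00]]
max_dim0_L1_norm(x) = 4.39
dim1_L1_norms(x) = [0.96, 2.79, 2.9, 4.87, 3.01]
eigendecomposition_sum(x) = [[(0.15+0.13j),(0.05-0.01j),(0.03+0.14j),(0.03-0.05j),0.16+0.02j], [-0.50-0.07j,(-0.09+0.1j),-0.26-0.27j,0.00+0.16j,-0.37+0.18j], [(0.53+0.34j),0.15-0.07j,0.16+0.45j,(0.08-0.19j),0.51-0.02j], [-0.78-0.01j,-0.12+0.17j,(-0.45-0.37j),0.04+0.25j,-0.52+0.35j], [(-0.42+0.72j),0.10+0.20j,(-0.58+0.23j),0.25+0.10j,0.05+0.67j]] + [[(0.15-0.13j), 0.05+0.01j, (0.03-0.14j), (0.03+0.05j), 0.16-0.02j], [(-0.5+0.07j), (-0.09-0.1j), -0.26+0.27j, 0.00-0.16j, (-0.37-0.18j)], [(0.53-0.34j), 0.15+0.07j, 0.16-0.45j, (0.08+0.19j), (0.51+0.02j)], [-0.78+0.01j, (-0.12-0.17j), -0.45+0.37j, (0.04-0.25j), (-0.52-0.35j)], [-0.42-0.72j, (0.1-0.2j), -0.58-0.23j, 0.25-0.10j, 0.05-0.67j]] + [[-0.10-0.00j, 0.03-0.00j, (0.08+0j), (0.02+0j), -0.02-0.00j], [0.47+0.00j, -0.16+0.00j, (-0.37-0j), (-0.1-0j), 0.07+0.00j], [(0.21+0j), (-0.07+0j), -0.16-0.00j, (-0.04-0j), 0.03+0.00j], [0.16+0.00j, -0.05+0.00j, -0.13-0.00j, (-0.03-0j), 0.03+0.00j], [(-0.13-0j), (0.04-0j), 0.10+0.00j, 0.03+0.00j, (-0.02-0j)]] + [[-0.00+0.00j,-0.00-0.00j,0j,0j,0.00+0.00j], [(-0+0j),-0.00-0.00j,0j,0.00+0.00j,0.00+0.00j], [-0j,0.00+0.00j,(-0-0j),-0.00-0.00j,-0.00-0.00j], [-0.00+0.00j,(-0-0j),0j,0j,0.00+0.00j], [-0j,0j,-0.00-0.00j,-0.00-0.00j,(-0-0j)]] + [[(0.01+0j), -0.11-0.00j, 0.10+0.00j, 0.17+0.00j, (-0.06+0j)], [-0.03-0.00j, 0.27+0.00j, (-0.23-0j), (-0.41-0j), 0.14-0.00j], [(0.01+0j), -0.09-0.00j, (0.07+0j), (0.13+0j), (-0.04+0j)], [(0.05+0j), (-0.53-0j), (0.45+0j), 0.80+0.00j, (-0.27+0j)], [(-0.01-0j), 0.15+0.00j, (-0.13-0j), -0.23-0.00j, (0.07-0j)]]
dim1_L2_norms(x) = [0.47, 1.46, 1.66, 2.27, 1.62]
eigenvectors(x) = [[-0.03+0.14j, -0.03-0.14j, (-0.17+0j), (0.34+0j), -0.18+0.00j], [-0.13-0.33j, (-0.13+0.33j), 0.84+0.00j, 0.68+0.00j, 0.43+0.00j], [-0.02+0.45j, (-0.02-0.45j), (0.37+0j), -0.06+0.00j, (-0.14+0j)], [(-0.27-0.48j), (-0.27+0.48j), 0.28+0.00j, (0.27+0j), (-0.84+0j)], [-0.59+0.00j, (-0.59-0j), -0.23+0.00j, -0.59+0.00j, (0.24+0j)]]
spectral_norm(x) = 3.05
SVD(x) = [[-0.11, -0.09, 0.28, 0.05, 0.95], [0.37, 0.47, -0.48, -0.58, 0.27], [-0.49, 0.17, 0.51, -0.67, -0.16], [0.69, -0.52, 0.38, -0.33, -0.06], [0.37, 0.69, 0.53, 0.32, -0.07]] @ diag([3.051252037723011, 1.4744953286809965, 1.0267900461793256, 0.6277951098511799, 0.0001705963192514513]) @ [[-0.71, -0.17, -0.45, 0.11, -0.5],[-0.03, 0.46, -0.7, -0.31, 0.45],[-0.06, 0.01, -0.13, 0.90, 0.4],[-0.62, 0.54, 0.54, -0.06, 0.19],[-0.34, -0.68, 0.06, -0.27, 0.59]]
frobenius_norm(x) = 3.60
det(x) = 0.00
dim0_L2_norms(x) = [2.19, 0.92, 1.76, 1.09, 1.73]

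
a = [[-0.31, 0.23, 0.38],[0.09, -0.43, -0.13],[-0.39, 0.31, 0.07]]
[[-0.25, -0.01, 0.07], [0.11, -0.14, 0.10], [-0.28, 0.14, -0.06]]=a @[[0.64,-0.09,-0.07], [-0.09,0.41,-0.36], [-0.07,-0.36,0.34]]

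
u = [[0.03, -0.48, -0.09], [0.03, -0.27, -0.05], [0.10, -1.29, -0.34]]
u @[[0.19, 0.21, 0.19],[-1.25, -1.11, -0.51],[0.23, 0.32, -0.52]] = [[0.58, 0.51, 0.30], [0.33, 0.29, 0.17], [1.55, 1.34, 0.85]]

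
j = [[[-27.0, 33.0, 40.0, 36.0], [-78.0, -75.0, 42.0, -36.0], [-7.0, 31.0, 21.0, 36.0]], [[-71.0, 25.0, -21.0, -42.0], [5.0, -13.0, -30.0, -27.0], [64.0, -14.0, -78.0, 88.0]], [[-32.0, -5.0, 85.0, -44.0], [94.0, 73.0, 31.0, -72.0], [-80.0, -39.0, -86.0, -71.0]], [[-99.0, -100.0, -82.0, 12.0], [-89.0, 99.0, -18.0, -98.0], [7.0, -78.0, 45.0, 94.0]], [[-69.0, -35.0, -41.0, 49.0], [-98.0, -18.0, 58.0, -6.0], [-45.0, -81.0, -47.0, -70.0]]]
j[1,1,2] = -30.0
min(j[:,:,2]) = -86.0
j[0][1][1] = -75.0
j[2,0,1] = -5.0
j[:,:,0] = [[-27.0, -78.0, -7.0], [-71.0, 5.0, 64.0], [-32.0, 94.0, -80.0], [-99.0, -89.0, 7.0], [-69.0, -98.0, -45.0]]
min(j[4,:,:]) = -98.0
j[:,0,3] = [36.0, -42.0, -44.0, 12.0, 49.0]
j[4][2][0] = -45.0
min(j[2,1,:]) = -72.0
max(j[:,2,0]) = 64.0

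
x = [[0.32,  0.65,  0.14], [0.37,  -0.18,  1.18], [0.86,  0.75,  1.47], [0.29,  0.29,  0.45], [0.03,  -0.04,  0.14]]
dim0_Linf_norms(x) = [0.86, 0.75, 1.47]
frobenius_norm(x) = 2.44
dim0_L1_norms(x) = [1.87, 1.91, 3.38]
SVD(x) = [[-0.20, -0.66, -0.01],[-0.48, 0.70, 0.15],[-0.81, -0.21, -0.11],[-0.26, -0.13, 0.26],[-0.05, 0.11, -0.95]] @ diag([2.284260396996908, 0.8626255021941627, 0.005628647776910195]) @ [[-0.45, -0.32, -0.84], [-0.20, -0.88, 0.44], [0.87, -0.36, -0.33]]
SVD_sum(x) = [[0.21, 0.15, 0.39],[0.49, 0.35, 0.92],[0.82, 0.59, 1.55],[0.27, 0.19, 0.50],[0.05, 0.04, 0.1]] + [[0.11, 0.5, -0.25], [-0.12, -0.53, 0.26], [0.04, 0.16, -0.08], [0.02, 0.10, -0.05], [-0.02, -0.08, 0.04]] + [[-0.00,0.00,0.0],[0.00,-0.0,-0.00],[-0.0,0.00,0.0],[0.00,-0.0,-0.0],[-0.00,0.00,0.0]]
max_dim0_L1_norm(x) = 3.38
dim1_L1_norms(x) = [1.11, 1.73, 3.08, 1.03, 0.21]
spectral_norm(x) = 2.28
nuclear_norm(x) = 3.15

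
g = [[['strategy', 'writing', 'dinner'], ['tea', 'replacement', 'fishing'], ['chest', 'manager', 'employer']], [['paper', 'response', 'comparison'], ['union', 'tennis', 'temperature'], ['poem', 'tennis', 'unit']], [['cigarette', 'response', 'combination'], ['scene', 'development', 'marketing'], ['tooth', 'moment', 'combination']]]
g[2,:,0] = ['cigarette', 'scene', 'tooth']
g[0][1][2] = 'fishing'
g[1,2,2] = 'unit'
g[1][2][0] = 'poem'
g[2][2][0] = 'tooth'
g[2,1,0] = 'scene'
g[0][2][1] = 'manager'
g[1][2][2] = 'unit'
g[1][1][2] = 'temperature'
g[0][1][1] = 'replacement'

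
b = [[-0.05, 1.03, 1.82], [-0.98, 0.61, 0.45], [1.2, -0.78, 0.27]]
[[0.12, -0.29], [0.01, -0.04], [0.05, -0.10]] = b@[[0.01, -0.02], [-0.02, 0.04], [0.08, -0.18]]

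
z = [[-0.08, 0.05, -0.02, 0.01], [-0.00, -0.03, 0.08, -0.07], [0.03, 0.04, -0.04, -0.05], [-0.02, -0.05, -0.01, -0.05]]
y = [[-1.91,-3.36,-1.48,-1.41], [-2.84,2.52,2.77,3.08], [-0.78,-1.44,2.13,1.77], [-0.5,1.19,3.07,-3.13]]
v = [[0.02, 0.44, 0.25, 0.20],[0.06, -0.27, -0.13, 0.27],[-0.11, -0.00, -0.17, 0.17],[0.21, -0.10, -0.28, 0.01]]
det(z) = -0.00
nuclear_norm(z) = 0.35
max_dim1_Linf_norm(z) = 0.08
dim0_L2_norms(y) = [3.55, 4.6, 4.88, 4.94]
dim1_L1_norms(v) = [0.91, 0.73, 0.45, 0.6]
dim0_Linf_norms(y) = [2.84, 3.36, 3.07, 3.13]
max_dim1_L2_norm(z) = 0.11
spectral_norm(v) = 0.65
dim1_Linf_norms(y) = [3.36, 3.08, 2.13, 3.13]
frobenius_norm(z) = 0.18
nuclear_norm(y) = 16.99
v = z @ y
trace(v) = -0.41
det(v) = -0.01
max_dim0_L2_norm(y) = 4.94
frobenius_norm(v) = 0.82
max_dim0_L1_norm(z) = 0.18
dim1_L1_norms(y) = [8.16, 11.21, 6.12, 7.89]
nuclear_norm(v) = 1.47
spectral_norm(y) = 6.45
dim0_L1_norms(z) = [0.13, 0.17, 0.15, 0.18]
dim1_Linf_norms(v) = [0.44, 0.27, 0.17, 0.28]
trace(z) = -0.20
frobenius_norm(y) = 9.05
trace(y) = -0.39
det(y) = 238.77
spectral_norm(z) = 0.13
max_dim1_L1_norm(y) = 11.21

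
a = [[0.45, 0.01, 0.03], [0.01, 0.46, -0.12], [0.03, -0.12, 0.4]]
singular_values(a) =[0.55, 0.45, 0.3]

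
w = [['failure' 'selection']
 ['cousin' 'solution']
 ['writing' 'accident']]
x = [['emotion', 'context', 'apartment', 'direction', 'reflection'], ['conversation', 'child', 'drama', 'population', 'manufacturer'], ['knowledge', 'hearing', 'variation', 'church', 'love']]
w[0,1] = 'selection'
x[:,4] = ['reflection', 'manufacturer', 'love']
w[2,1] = 'accident'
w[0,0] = 'failure'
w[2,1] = 'accident'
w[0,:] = ['failure', 'selection']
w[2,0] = 'writing'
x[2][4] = 'love'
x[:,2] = ['apartment', 'drama', 'variation']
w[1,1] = 'solution'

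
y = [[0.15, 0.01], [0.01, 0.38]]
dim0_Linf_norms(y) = [0.15, 0.38]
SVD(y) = [[0.04, 1.00], [1.0, -0.04]] @ diag([0.3804339638061519, 0.14956603619384806]) @ [[0.04, 1.0], [1.0, -0.04]]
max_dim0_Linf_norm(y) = 0.38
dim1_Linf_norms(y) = [0.15, 0.38]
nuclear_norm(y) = 0.53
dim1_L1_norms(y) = [0.16, 0.39]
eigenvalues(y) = [0.15, 0.38]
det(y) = 0.06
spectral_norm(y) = 0.38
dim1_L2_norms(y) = [0.15, 0.38]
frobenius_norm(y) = 0.41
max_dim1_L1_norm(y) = 0.39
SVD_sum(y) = [[0.0, 0.02], [0.02, 0.38]] + [[0.15, -0.01], [-0.01, 0.00]]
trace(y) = 0.53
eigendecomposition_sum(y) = [[0.15, -0.01],[-0.01, 0.00]] + [[0.0, 0.02],[0.02, 0.38]]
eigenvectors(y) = [[-1.00,  -0.04], [0.04,  -1.00]]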